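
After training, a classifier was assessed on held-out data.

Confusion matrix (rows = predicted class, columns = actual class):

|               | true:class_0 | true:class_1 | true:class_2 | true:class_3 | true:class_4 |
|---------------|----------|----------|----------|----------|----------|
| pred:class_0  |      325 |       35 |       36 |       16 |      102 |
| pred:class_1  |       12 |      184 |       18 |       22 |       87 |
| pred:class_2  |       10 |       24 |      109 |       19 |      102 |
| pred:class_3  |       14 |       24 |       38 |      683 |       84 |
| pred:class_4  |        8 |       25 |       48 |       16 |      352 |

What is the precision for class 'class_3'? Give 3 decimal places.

precision = TP/(TP+FP).
class_3: TP=683, FP=14+24+38+84=160 → 683/843 = 0.8102

0.810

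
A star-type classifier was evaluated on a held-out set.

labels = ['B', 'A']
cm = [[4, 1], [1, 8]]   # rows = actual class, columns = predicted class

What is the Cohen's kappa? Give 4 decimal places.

0.6889

Observed agreement pₒ = trace/N = 12/14 = 0.85714
Expected agreement pₑ = Σ (rowᵢ·colᵢ)/N² = (5·5 + 9·9)/14² = 0.54082
κ = (pₒ − pₑ)/(1 − pₑ) = (0.85714 − 0.54082)/(1 − 0.54082) = 0.6889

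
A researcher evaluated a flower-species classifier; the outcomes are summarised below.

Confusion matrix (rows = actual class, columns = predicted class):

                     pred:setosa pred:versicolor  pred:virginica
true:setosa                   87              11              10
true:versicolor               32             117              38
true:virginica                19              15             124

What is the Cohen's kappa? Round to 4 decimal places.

0.5848

Observed agreement pₒ = trace/N = 328/453 = 0.72406
Expected agreement pₑ = Σ (rowᵢ·colᵢ)/N² = (108·138 + 187·143 + 158·172)/453² = 0.33537
κ = (pₒ − pₑ)/(1 − pₑ) = (0.72406 − 0.33537)/(1 − 0.33537) = 0.5848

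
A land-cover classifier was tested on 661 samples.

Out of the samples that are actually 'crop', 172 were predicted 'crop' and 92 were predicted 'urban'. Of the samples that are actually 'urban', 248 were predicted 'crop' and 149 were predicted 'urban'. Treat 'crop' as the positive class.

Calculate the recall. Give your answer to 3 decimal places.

Recall = TP/(TP+FN) = 172/(172+92) = 172/264 = 0.652

0.652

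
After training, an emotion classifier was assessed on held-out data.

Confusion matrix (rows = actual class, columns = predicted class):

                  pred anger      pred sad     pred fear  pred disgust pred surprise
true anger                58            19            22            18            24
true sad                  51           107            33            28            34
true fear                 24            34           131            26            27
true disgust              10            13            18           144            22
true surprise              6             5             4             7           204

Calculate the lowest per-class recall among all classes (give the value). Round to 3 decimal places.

0.411

Per-class recall (TP/(TP+FN)):
  anger: TP=58, FN=19+22+18+24=83 → 58/141 = 0.4113
  sad: TP=107, FN=51+33+28+34=146 → 107/253 = 0.4229
  fear: TP=131, FN=24+34+26+27=111 → 131/242 = 0.5413
  disgust: TP=144, FN=10+13+18+22=63 → 144/207 = 0.6957
  surprise: TP=204, FN=6+5+4+7=22 → 204/226 = 0.9027
Lowest is class 'anger' with recall = 0.411.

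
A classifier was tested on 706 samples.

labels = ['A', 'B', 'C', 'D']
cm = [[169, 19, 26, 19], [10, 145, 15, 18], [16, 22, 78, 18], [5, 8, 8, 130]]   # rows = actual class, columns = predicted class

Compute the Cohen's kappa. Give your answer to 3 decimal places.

0.649

Observed agreement pₒ = trace/N = 522/706 = 0.7394
Expected agreement pₑ = Σ (rowᵢ·colᵢ)/N² = (233·200 + 188·194 + 134·127 + 151·185)/706² = 0.2569
κ = (pₒ − pₑ)/(1 − pₑ) = (0.7394 − 0.2569)/(1 − 0.2569) = 0.649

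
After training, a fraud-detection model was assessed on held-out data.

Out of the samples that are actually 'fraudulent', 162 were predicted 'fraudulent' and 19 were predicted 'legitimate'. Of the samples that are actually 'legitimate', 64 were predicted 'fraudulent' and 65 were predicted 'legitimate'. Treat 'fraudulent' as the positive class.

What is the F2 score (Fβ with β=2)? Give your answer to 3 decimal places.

0.853

Fβ = (1+β²)·TP / ((1+β²)·TP + β²·FN + FP), with β²=4
= 5·162 / (5·162 + 4·19 + 64) = 0.853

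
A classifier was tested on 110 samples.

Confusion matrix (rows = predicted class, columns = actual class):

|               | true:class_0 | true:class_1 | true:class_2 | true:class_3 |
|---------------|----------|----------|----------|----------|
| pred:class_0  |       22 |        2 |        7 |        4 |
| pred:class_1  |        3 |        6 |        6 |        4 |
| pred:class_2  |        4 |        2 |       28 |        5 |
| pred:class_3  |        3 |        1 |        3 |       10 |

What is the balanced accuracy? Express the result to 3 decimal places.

0.576

Balanced accuracy = mean of per-class recall.
  class_0: recall = 22/32 = 0.6875
  class_1: recall = 6/11 = 0.5455
  class_2: recall = 28/44 = 0.6364
  class_3: recall = 10/23 = 0.4348
Mean = (0.6875 + 0.5455 + 0.6364 + 0.4348) / 4 = 0.576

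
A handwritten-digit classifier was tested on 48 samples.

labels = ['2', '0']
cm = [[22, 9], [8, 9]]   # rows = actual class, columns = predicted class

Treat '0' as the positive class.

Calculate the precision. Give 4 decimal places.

0.5000

Precision = TP/(TP+FP) = 9/(9+9) = 9/18 = 0.5000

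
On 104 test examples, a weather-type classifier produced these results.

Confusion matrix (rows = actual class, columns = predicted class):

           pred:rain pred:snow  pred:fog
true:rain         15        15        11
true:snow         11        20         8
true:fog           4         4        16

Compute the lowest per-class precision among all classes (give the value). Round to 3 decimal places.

0.457

Per-class precision (TP/(TP+FP)):
  rain: TP=15, FP=11+4=15 → 15/30 = 0.5000
  snow: TP=20, FP=15+4=19 → 20/39 = 0.5128
  fog: TP=16, FP=11+8=19 → 16/35 = 0.4571
Lowest is class 'fog' with precision = 0.457.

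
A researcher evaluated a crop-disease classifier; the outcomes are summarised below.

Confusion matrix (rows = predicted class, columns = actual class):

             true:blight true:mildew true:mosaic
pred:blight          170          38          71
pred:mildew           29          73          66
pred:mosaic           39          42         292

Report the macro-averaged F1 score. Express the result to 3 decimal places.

0.614

Per-class F1 score (2·TP/(2·TP+FP+FN)):
  blight: TP=170, FP=38+71=109, FN=29+39=68 → 340/517 = 0.6576
  mildew: TP=73, FP=29+66=95, FN=38+42=80 → 146/321 = 0.4548
  mosaic: TP=292, FP=39+42=81, FN=71+66=137 → 584/802 = 0.7282
Macro-F1 score = mean = (0.6576 + 0.4548 + 0.7282) / 3 = 0.614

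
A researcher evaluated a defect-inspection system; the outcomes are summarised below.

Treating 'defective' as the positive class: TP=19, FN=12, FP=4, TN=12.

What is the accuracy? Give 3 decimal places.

Accuracy = (TP+TN)/N = (19+12)/47 = 0.660

0.660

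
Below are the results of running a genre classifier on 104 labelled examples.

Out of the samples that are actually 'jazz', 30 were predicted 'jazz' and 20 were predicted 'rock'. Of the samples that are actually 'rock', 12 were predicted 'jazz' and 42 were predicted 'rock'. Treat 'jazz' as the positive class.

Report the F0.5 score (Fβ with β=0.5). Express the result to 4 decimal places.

Fβ = (1+β²)·TP / ((1+β²)·TP + β²·FN + FP), with β²=1/4
= 1.25·30 / (1.25·30 + 0.25·20 + 12) = 0.6881

0.6881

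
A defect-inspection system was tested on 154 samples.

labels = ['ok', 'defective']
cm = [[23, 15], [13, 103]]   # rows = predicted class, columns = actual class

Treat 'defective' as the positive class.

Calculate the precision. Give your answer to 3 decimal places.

Precision = TP/(TP+FP) = 103/(103+13) = 103/116 = 0.888

0.888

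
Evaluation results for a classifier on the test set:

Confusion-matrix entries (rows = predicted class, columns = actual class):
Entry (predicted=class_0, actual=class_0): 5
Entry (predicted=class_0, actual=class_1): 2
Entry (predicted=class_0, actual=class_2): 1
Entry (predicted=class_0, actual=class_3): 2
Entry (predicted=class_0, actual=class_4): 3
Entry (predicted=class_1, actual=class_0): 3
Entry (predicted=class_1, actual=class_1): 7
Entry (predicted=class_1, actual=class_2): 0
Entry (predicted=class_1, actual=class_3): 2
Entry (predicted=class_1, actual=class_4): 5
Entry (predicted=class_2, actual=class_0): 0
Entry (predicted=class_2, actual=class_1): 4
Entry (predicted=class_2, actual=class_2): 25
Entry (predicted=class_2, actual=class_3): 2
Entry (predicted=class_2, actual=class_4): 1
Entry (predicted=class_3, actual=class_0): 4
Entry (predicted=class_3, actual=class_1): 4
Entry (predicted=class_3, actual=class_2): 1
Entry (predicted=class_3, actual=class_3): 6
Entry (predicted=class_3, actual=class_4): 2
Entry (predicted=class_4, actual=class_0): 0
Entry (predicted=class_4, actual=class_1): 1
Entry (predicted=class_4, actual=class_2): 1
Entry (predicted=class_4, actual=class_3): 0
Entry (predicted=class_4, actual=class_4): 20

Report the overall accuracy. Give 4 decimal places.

0.6238

Accuracy = trace / total = (5+7+25+6+20=63) / 101 = 63/101 = 0.6238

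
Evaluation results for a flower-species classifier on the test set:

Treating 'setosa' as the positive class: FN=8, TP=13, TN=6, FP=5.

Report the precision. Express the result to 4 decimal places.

0.7222

Precision = TP/(TP+FP) = 13/(13+5) = 13/18 = 0.7222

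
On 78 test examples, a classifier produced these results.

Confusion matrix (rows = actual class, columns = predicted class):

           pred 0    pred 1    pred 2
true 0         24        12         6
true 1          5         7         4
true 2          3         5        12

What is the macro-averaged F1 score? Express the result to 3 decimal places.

Per-class F1 score (2·TP/(2·TP+FP+FN)):
  0: TP=24, FP=5+3=8, FN=12+6=18 → 48/74 = 0.6486
  1: TP=7, FP=12+5=17, FN=5+4=9 → 14/40 = 0.3500
  2: TP=12, FP=6+4=10, FN=3+5=8 → 24/42 = 0.5714
Macro-F1 score = mean = (0.6486 + 0.3500 + 0.5714) / 3 = 0.523

0.523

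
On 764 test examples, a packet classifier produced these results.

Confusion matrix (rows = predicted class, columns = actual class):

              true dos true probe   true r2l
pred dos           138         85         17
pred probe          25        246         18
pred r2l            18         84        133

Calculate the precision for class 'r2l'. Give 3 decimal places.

Take TP from the diagonal, FP from the rest of the 'r2l' prediction marginal, FN from the rest of the 'r2l' actual marginal.
precision = TP/(TP+FP).
r2l: TP=133, FP=18+84=102 → 133/235 = 0.5660

0.566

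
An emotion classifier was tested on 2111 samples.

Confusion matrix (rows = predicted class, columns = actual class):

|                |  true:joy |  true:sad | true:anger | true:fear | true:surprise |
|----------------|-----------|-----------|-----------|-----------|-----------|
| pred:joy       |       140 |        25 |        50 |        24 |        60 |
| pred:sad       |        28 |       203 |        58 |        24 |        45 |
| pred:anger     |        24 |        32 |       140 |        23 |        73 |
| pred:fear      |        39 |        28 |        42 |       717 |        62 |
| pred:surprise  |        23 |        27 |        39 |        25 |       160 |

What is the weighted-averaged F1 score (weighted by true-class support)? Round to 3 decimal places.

0.636

Per-class F1 score (2·TP/(2·TP+FP+FN)):
  joy: TP=140, FP=25+50+24+60=159, FN=28+24+39+23=114 → 280/553 = 0.5063
  sad: TP=203, FP=28+58+24+45=155, FN=25+32+28+27=112 → 406/673 = 0.6033
  anger: TP=140, FP=24+32+23+73=152, FN=50+58+42+39=189 → 280/621 = 0.4509
  fear: TP=717, FP=39+28+42+62=171, FN=24+24+23+25=96 → 1434/1701 = 0.8430
  surprise: TP=160, FP=23+27+39+25=114, FN=60+45+73+62=240 → 320/674 = 0.4748
Weighted-F1 score = Σ (supportᵢ/N)·F1 scoreᵢ with N=2111: (254/2111)·0.5063 + (315/2111)·0.6033 + (329/2111)·0.4509 + (813/2111)·0.8430 + (400/2111)·0.4748 = 0.636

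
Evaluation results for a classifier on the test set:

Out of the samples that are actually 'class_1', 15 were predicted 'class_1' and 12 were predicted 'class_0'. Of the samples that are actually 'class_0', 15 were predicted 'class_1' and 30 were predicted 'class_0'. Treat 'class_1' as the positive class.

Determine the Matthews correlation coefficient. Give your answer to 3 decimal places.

MCC = (TP·TN − FP·FN) / √((TP+FP)(TP+FN)(TN+FP)(TN+FN))
Numerator = 15·30 − 15·12 = 270
Denominator = √(30·27·45·42) = √1530900 = 1237.2954
MCC = 270 / 1237.2954 = 0.218

0.218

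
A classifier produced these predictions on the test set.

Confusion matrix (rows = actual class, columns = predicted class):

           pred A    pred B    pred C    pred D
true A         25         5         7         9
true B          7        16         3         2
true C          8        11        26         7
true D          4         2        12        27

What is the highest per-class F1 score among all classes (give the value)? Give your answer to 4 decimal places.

Per-class F1 score (2·TP/(2·TP+FP+FN)):
  A: TP=25, FP=7+8+4=19, FN=5+7+9=21 → 50/90 = 0.55556
  B: TP=16, FP=5+11+2=18, FN=7+3+2=12 → 32/62 = 0.51613
  C: TP=26, FP=7+3+12=22, FN=8+11+7=26 → 52/100 = 0.52000
  D: TP=27, FP=9+2+7=18, FN=4+2+12=18 → 54/90 = 0.60000
Highest is class 'D' with F1 score = 0.6000.

0.6000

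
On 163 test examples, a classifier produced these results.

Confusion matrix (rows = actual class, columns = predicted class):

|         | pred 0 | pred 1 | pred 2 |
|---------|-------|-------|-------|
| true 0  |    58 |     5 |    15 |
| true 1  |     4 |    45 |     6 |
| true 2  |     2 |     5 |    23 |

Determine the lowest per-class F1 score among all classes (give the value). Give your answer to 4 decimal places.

0.6216

Per-class F1 score (2·TP/(2·TP+FP+FN)):
  0: TP=58, FP=4+2=6, FN=5+15=20 → 116/142 = 0.81690
  1: TP=45, FP=5+5=10, FN=4+6=10 → 90/110 = 0.81818
  2: TP=23, FP=15+6=21, FN=2+5=7 → 46/74 = 0.62162
Lowest is class '2' with F1 score = 0.6216.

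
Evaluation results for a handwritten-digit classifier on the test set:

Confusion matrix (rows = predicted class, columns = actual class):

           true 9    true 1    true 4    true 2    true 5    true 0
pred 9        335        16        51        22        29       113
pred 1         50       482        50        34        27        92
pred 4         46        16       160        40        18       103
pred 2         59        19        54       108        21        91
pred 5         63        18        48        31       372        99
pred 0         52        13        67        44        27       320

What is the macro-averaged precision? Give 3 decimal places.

Per-class precision (TP/(TP+FP)):
  9: TP=335, FP=16+51+22+29+113=231 → 335/566 = 0.5919
  1: TP=482, FP=50+50+34+27+92=253 → 482/735 = 0.6558
  4: TP=160, FP=46+16+40+18+103=223 → 160/383 = 0.4178
  2: TP=108, FP=59+19+54+21+91=244 → 108/352 = 0.3068
  5: TP=372, FP=63+18+48+31+99=259 → 372/631 = 0.5895
  0: TP=320, FP=52+13+67+44+27=203 → 320/523 = 0.6119
Macro-precision = mean = (0.5919 + 0.6558 + 0.4178 + 0.3068 + 0.5895 + 0.6119) / 6 = 0.529

0.529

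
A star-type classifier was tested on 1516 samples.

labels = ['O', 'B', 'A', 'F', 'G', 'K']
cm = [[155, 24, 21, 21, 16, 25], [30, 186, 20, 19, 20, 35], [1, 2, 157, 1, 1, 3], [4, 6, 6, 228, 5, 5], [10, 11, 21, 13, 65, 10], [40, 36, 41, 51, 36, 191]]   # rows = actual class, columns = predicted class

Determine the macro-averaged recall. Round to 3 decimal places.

Per-class recall (TP/(TP+FN)):
  O: TP=155, FN=24+21+21+16+25=107 → 155/262 = 0.5916
  B: TP=186, FN=30+20+19+20+35=124 → 186/310 = 0.6000
  A: TP=157, FN=1+2+1+1+3=8 → 157/165 = 0.9515
  F: TP=228, FN=4+6+6+5+5=26 → 228/254 = 0.8976
  G: TP=65, FN=10+11+21+13+10=65 → 65/130 = 0.5000
  K: TP=191, FN=40+36+41+51+36=204 → 191/395 = 0.4835
Macro-recall = mean = (0.5916 + 0.6000 + 0.9515 + 0.8976 + 0.5000 + 0.4835) / 6 = 0.671

0.671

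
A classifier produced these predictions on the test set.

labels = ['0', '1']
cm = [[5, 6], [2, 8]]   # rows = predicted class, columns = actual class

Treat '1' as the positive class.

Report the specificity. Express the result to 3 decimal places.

Specificity = TN/(TN+FP) = 5/(5+2) = 0.714

0.714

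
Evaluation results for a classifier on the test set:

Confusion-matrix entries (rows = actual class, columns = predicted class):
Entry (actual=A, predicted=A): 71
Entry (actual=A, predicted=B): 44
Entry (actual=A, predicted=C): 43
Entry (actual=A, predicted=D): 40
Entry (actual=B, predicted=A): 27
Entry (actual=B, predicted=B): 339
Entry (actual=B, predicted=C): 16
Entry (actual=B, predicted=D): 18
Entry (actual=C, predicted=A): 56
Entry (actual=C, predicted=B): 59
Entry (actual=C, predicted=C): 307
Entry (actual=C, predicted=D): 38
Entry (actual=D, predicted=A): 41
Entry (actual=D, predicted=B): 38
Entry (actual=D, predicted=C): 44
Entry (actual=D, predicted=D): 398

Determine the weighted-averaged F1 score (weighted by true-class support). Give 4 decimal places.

0.7048

Per-class F1 score (2·TP/(2·TP+FP+FN)):
  A: TP=71, FP=27+56+41=124, FN=44+43+40=127 → 142/393 = 0.36132
  B: TP=339, FP=44+59+38=141, FN=27+16+18=61 → 678/880 = 0.77045
  C: TP=307, FP=43+16+44=103, FN=56+59+38=153 → 614/870 = 0.70575
  D: TP=398, FP=40+18+38=96, FN=41+38+44=123 → 796/1015 = 0.78424
Weighted-F1 score = Σ (supportᵢ/N)·F1 scoreᵢ with N=1579: (198/1579)·0.36132 + (400/1579)·0.77045 + (460/1579)·0.70575 + (521/1579)·0.78424 = 0.7048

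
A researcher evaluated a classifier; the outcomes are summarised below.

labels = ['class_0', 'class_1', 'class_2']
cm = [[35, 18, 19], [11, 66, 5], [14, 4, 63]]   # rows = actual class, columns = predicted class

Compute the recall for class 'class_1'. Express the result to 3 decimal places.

0.805

recall = TP/(TP+FN).
class_1: TP=66, FN=11+5=16 → 66/82 = 0.8049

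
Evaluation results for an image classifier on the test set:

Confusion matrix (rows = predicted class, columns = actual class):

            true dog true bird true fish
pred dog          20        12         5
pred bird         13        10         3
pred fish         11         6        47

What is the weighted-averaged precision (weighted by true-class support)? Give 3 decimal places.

0.590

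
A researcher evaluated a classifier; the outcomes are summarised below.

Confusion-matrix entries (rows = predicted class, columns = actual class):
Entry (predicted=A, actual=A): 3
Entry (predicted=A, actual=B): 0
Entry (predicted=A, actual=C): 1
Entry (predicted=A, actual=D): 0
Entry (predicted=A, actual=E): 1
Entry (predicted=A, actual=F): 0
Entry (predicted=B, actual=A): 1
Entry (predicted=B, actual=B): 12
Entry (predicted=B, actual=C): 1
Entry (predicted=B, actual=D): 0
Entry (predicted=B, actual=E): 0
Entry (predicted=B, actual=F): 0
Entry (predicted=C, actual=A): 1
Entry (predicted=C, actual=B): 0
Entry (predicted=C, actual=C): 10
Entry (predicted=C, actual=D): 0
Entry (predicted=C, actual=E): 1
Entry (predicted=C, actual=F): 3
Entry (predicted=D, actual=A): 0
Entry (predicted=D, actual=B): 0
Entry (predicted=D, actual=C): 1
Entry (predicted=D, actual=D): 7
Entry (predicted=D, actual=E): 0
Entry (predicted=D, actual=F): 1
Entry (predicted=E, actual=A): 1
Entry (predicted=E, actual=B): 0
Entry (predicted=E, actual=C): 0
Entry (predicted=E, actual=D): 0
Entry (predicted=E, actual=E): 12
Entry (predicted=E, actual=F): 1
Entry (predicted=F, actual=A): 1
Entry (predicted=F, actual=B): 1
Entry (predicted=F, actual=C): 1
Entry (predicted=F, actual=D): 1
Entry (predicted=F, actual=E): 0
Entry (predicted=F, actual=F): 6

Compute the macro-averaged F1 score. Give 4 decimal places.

0.7218

Per-class F1 score (2·TP/(2·TP+FP+FN)):
  A: TP=3, FP=0+1+0+1+0=2, FN=1+1+0+1+1=4 → 6/12 = 0.50000
  B: TP=12, FP=1+1+0+0+0=2, FN=0+0+0+0+1=1 → 24/27 = 0.88889
  C: TP=10, FP=1+0+0+1+3=5, FN=1+1+1+0+1=4 → 20/29 = 0.68966
  D: TP=7, FP=0+0+1+0+1=2, FN=0+0+0+0+1=1 → 14/17 = 0.82353
  E: TP=12, FP=1+0+0+0+1=2, FN=1+0+1+0+0=2 → 24/28 = 0.85714
  F: TP=6, FP=1+1+1+1+0=4, FN=0+0+3+1+1=5 → 12/21 = 0.57143
Macro-F1 score = mean = (0.50000 + 0.88889 + 0.68966 + 0.82353 + 0.85714 + 0.57143) / 6 = 0.7218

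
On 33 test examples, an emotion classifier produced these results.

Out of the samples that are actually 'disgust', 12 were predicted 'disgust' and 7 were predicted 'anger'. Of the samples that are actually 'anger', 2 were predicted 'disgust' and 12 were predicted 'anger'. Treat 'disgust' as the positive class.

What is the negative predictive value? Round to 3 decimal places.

NPV = TN/(TN+FN) = 12/(12+7) = 0.632

0.632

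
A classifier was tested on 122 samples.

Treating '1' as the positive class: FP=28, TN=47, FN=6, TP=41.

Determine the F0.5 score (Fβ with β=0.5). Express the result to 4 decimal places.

0.6347

Fβ = (1+β²)·TP / ((1+β²)·TP + β²·FN + FP), with β²=1/4
= 1.25·41 / (1.25·41 + 0.25·6 + 28) = 0.6347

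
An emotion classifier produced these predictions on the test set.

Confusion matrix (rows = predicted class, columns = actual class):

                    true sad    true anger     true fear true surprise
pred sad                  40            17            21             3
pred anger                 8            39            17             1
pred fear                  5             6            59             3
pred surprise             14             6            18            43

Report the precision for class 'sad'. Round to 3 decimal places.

precision = TP/(TP+FP).
sad: TP=40, FP=17+21+3=41 → 40/81 = 0.4938

0.494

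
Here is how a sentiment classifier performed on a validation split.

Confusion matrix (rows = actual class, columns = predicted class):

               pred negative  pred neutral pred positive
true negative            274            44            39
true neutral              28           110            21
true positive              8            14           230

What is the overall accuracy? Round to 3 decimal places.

Accuracy = trace / total = (274+110+230=614) / 768 = 614/768 = 0.799

0.799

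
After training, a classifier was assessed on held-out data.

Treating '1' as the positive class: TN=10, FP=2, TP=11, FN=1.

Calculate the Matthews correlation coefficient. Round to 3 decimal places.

MCC = (TP·TN − FP·FN) / √((TP+FP)(TP+FN)(TN+FP)(TN+FN))
Numerator = 11·10 − 2·1 = 108
Denominator = √(13·12·12·11) = √20592 = 143.4991
MCC = 108 / 143.4991 = 0.753

0.753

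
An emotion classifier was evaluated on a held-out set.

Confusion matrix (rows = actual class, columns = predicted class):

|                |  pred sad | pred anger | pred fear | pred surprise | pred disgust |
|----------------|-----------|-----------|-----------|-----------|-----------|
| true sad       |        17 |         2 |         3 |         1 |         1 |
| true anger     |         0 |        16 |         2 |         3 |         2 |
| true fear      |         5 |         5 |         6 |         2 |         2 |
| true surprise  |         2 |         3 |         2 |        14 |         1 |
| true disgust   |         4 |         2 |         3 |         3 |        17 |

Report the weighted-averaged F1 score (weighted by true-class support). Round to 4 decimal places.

Per-class F1 score (2·TP/(2·TP+FP+FN)):
  sad: TP=17, FP=0+5+2+4=11, FN=2+3+1+1=7 → 34/52 = 0.65385
  anger: TP=16, FP=2+5+3+2=12, FN=0+2+3+2=7 → 32/51 = 0.62745
  fear: TP=6, FP=3+2+2+3=10, FN=5+5+2+2=14 → 12/36 = 0.33333
  surprise: TP=14, FP=1+3+2+3=9, FN=2+3+2+1=8 → 28/45 = 0.62222
  disgust: TP=17, FP=1+2+2+1=6, FN=4+2+3+3=12 → 34/52 = 0.65385
Weighted-F1 score = Σ (supportᵢ/N)·F1 scoreᵢ with N=118: (24/118)·0.65385 + (23/118)·0.62745 + (20/118)·0.33333 + (22/118)·0.62222 + (29/118)·0.65385 = 0.5885

0.5885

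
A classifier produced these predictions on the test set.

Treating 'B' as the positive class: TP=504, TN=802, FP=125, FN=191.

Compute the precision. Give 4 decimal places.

0.8013

Precision = TP/(TP+FP) = 504/(504+125) = 504/629 = 0.8013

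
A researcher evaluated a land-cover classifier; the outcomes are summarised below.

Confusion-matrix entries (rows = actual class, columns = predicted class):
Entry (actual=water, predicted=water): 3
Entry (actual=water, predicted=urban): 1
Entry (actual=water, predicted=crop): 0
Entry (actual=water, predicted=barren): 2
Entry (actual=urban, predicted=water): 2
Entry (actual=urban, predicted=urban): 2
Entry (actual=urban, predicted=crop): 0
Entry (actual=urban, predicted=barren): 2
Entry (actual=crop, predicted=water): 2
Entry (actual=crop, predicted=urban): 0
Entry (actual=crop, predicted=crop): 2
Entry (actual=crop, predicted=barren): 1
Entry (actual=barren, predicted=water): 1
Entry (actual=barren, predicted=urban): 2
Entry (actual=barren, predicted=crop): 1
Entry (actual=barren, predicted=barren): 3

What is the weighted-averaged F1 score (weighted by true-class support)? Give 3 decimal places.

Per-class F1 score (2·TP/(2·TP+FP+FN)):
  water: TP=3, FP=2+2+1=5, FN=1+0+2=3 → 6/14 = 0.4286
  urban: TP=2, FP=1+0+2=3, FN=2+0+2=4 → 4/11 = 0.3636
  crop: TP=2, FP=0+0+1=1, FN=2+0+1=3 → 4/8 = 0.5000
  barren: TP=3, FP=2+2+1=5, FN=1+2+1=4 → 6/15 = 0.4000
Weighted-F1 score = Σ (supportᵢ/N)·F1 scoreᵢ with N=24: (6/24)·0.4286 + (6/24)·0.3636 + (5/24)·0.5000 + (7/24)·0.4000 = 0.419

0.419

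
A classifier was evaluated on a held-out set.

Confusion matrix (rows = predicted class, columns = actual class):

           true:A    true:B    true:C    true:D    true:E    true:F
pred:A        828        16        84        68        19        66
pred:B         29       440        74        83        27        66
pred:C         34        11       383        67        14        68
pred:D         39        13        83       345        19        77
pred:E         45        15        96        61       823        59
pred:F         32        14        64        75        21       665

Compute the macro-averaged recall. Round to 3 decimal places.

0.704

Per-class recall (TP/(TP+FN)):
  A: TP=828, FN=29+34+39+45+32=179 → 828/1007 = 0.8222
  B: TP=440, FN=16+11+13+15+14=69 → 440/509 = 0.8644
  C: TP=383, FN=84+74+83+96+64=401 → 383/784 = 0.4885
  D: TP=345, FN=68+83+67+61+75=354 → 345/699 = 0.4936
  E: TP=823, FN=19+27+14+19+21=100 → 823/923 = 0.8917
  F: TP=665, FN=66+66+68+77+59=336 → 665/1001 = 0.6643
Macro-recall = mean = (0.8222 + 0.8644 + 0.4885 + 0.4936 + 0.8917 + 0.6643) / 6 = 0.704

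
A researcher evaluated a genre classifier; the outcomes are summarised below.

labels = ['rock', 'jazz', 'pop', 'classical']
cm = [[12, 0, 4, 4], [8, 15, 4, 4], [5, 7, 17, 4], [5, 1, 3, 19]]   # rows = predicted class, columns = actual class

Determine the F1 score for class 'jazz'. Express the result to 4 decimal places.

Treat 'jazz' as positive and all other classes as negative.
F1 score = 2·TP/(2·TP+FP+FN).
jazz: TP=15, FP=8+4+4=16, FN=0+7+1=8 → 30/54 = 0.55556

0.5556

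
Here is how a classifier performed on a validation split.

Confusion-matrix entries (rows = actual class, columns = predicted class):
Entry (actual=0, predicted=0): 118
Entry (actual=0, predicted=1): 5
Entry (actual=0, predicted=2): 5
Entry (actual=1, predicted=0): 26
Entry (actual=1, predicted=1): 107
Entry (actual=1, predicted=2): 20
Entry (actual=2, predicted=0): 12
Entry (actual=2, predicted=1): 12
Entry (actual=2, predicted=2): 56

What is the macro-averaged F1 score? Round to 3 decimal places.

Per-class F1 score (2·TP/(2·TP+FP+FN)):
  0: TP=118, FP=26+12=38, FN=5+5=10 → 236/284 = 0.8310
  1: TP=107, FP=5+12=17, FN=26+20=46 → 214/277 = 0.7726
  2: TP=56, FP=5+20=25, FN=12+12=24 → 112/161 = 0.6957
Macro-F1 score = mean = (0.8310 + 0.7726 + 0.6957) / 3 = 0.766

0.766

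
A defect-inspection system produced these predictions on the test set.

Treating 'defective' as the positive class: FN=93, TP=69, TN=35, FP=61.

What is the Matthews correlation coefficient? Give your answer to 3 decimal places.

MCC = (TP·TN − FP·FN) / √((TP+FP)(TP+FN)(TN+FP)(TN+FN))
Numerator = 69·35 − 61·93 = -3258
Denominator = √(130·162·96·128) = √258785280 = 16086.8045
MCC = -3258 / 16086.8045 = -0.203

-0.203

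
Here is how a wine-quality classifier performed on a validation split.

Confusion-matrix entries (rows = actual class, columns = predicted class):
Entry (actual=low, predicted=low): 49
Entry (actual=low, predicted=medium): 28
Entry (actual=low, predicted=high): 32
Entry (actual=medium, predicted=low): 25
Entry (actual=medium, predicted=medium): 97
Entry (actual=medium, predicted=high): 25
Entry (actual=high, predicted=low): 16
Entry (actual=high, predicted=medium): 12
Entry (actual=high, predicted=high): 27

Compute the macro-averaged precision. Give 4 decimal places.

0.5246

Per-class precision (TP/(TP+FP)):
  low: TP=49, FP=25+16=41 → 49/90 = 0.54444
  medium: TP=97, FP=28+12=40 → 97/137 = 0.70803
  high: TP=27, FP=32+25=57 → 27/84 = 0.32143
Macro-precision = mean = (0.54444 + 0.70803 + 0.32143) / 3 = 0.5246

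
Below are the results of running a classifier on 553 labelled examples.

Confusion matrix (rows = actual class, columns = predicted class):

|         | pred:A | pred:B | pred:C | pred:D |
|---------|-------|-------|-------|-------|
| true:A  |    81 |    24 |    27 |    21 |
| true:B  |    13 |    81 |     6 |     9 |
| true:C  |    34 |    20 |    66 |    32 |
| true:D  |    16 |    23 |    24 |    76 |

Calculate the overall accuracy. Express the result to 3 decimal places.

0.550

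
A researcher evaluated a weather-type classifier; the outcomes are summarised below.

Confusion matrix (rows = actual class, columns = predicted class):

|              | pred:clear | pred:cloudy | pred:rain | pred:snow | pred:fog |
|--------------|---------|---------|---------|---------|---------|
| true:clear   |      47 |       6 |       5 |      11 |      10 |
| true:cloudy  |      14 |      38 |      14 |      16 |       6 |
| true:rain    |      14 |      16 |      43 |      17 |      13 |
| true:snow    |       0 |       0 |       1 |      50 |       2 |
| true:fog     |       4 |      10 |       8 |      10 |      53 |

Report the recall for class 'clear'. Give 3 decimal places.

Take TP from the diagonal, FP from the rest of the 'clear' prediction marginal, FN from the rest of the 'clear' actual marginal.
recall = TP/(TP+FN).
clear: TP=47, FN=6+5+11+10=32 → 47/79 = 0.5949

0.595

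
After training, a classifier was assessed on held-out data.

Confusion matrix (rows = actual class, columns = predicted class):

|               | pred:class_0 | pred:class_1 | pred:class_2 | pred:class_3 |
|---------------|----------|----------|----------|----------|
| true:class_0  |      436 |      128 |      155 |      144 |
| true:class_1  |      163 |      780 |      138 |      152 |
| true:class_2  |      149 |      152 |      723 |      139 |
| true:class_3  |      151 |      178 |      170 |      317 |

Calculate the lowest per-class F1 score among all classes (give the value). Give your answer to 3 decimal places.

0.404

Per-class F1 score (2·TP/(2·TP+FP+FN)):
  class_0: TP=436, FP=163+149+151=463, FN=128+155+144=427 → 872/1762 = 0.4949
  class_1: TP=780, FP=128+152+178=458, FN=163+138+152=453 → 1560/2471 = 0.6313
  class_2: TP=723, FP=155+138+170=463, FN=149+152+139=440 → 1446/2349 = 0.6156
  class_3: TP=317, FP=144+152+139=435, FN=151+178+170=499 → 634/1568 = 0.4043
Lowest is class 'class_3' with F1 score = 0.404.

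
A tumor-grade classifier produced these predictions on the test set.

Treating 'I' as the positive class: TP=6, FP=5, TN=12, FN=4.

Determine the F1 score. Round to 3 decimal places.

Precision = TP/(TP+FP) = 6/11 = 0.5455
Recall = TP/(TP+FN) = 6/10 = 0.6000
F1 = 2·TP/(2·TP+FP+FN) = 12/21 = 0.571

0.571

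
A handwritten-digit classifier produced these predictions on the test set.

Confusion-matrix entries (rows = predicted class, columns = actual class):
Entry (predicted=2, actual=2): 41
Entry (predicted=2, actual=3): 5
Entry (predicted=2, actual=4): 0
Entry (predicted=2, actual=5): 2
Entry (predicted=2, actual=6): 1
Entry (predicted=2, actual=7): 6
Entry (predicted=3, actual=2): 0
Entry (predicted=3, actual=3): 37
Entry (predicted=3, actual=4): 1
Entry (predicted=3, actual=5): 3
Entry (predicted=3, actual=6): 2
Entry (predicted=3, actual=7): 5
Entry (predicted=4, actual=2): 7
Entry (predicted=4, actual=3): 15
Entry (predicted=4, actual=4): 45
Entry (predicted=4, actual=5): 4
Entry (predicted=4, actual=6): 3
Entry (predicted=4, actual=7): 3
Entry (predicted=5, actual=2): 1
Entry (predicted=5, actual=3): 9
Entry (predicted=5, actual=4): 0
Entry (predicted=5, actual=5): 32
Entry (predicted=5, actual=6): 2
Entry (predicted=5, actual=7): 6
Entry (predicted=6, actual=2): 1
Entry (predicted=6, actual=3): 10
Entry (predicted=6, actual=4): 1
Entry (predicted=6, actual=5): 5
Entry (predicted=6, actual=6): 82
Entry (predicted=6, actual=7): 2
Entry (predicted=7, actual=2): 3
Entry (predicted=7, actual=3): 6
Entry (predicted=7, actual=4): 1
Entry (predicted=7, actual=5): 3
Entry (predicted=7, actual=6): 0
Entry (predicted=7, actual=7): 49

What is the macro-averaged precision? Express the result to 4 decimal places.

0.7238

Per-class precision (TP/(TP+FP)):
  2: TP=41, FP=5+0+2+1+6=14 → 41/55 = 0.74545
  3: TP=37, FP=0+1+3+2+5=11 → 37/48 = 0.77083
  4: TP=45, FP=7+15+4+3+3=32 → 45/77 = 0.58442
  5: TP=32, FP=1+9+0+2+6=18 → 32/50 = 0.64000
  6: TP=82, FP=1+10+1+5+2=19 → 82/101 = 0.81188
  7: TP=49, FP=3+6+1+3+0=13 → 49/62 = 0.79032
Macro-precision = mean = (0.74545 + 0.77083 + 0.58442 + 0.64000 + 0.81188 + 0.79032) / 6 = 0.7238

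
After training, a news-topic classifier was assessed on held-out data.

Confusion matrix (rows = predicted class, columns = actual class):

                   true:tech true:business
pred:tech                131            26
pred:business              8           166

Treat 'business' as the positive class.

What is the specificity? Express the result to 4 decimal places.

Specificity = TN/(TN+FP) = 131/(131+8) = 0.9424

0.9424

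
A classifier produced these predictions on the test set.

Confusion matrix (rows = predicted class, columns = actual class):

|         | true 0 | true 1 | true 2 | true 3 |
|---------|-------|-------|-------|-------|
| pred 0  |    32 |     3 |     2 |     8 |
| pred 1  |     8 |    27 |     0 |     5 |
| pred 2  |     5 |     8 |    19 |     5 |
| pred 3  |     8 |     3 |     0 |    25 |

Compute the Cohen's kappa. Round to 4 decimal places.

Observed agreement pₒ = trace/N = 103/158 = 0.65190
Expected agreement pₑ = Σ (rowᵢ·colᵢ)/N² = (53·45 + 41·40 + 21·37 + 43·36)/158² = 0.25437
κ = (pₒ − pₑ)/(1 − pₑ) = (0.65190 − 0.25437)/(1 − 0.25437) = 0.5331

0.5331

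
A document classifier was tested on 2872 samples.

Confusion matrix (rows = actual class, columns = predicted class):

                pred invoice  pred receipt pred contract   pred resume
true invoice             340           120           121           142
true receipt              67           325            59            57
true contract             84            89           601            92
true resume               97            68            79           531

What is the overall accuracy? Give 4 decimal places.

Accuracy = trace / total = (340+325+601+531=1797) / 2872 = 1797/2872 = 0.6257

0.6257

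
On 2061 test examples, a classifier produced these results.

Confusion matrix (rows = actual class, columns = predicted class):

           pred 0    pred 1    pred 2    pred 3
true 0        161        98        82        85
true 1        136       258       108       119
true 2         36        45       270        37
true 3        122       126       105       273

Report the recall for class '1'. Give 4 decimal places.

0.4155

recall = TP/(TP+FN).
1: TP=258, FN=136+108+119=363 → 258/621 = 0.41546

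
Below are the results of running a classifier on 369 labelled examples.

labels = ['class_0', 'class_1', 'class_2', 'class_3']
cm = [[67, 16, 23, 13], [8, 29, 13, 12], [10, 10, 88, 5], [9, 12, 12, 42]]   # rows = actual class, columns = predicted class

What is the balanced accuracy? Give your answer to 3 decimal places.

0.592

Balanced accuracy = mean of per-class recall.
  class_0: recall = 67/119 = 0.5630
  class_1: recall = 29/62 = 0.4677
  class_2: recall = 88/113 = 0.7788
  class_3: recall = 42/75 = 0.5600
Mean = (0.5630 + 0.4677 + 0.7788 + 0.5600) / 4 = 0.592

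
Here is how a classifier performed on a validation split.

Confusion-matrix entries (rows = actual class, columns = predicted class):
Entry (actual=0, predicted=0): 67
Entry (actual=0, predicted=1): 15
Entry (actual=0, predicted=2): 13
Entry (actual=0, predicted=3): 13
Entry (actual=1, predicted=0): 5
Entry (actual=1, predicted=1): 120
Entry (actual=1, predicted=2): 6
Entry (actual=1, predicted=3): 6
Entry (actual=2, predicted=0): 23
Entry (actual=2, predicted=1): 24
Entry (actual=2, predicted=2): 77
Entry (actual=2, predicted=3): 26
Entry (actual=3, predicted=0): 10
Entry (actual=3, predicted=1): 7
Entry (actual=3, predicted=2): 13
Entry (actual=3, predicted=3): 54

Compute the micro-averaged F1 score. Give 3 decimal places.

0.664

Micro-averaging pools counts across classes: ΣTP=318, ΣFP=161, ΣFN=161.
Micro-F1 score = 2·TP/(2·TP+FP+FN) on pooled counts = 0.664 (equals overall accuracy in single-label multiclass).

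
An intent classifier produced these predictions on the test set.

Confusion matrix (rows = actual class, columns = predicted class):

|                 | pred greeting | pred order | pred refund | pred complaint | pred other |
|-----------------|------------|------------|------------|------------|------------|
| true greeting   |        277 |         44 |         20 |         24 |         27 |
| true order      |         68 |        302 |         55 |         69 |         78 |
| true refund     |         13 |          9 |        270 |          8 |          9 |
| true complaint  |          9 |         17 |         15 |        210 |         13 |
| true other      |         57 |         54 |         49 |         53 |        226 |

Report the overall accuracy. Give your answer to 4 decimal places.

Accuracy = trace / total = (277+302+270+210+226=1285) / 1976 = 1285/1976 = 0.6503

0.6503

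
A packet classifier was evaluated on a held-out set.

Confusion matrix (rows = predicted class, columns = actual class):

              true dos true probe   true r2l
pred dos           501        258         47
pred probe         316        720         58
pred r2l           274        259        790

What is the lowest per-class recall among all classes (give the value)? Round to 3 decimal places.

0.459

Per-class recall (TP/(TP+FN)):
  dos: TP=501, FN=316+274=590 → 501/1091 = 0.4592
  probe: TP=720, FN=258+259=517 → 720/1237 = 0.5821
  r2l: TP=790, FN=47+58=105 → 790/895 = 0.8827
Lowest is class 'dos' with recall = 0.459.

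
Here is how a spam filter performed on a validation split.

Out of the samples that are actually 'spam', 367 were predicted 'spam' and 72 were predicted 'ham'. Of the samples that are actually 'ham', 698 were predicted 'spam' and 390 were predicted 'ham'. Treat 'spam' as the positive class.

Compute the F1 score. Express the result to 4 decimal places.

Precision = TP/(TP+FP) = 367/1065 = 0.3446
Recall = TP/(TP+FN) = 367/439 = 0.8360
F1 = 2·TP/(2·TP+FP+FN) = 734/1504 = 0.4880

0.4880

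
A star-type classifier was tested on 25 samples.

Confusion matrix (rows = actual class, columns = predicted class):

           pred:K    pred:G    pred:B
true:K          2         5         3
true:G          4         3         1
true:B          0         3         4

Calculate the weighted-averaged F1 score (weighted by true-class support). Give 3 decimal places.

Per-class F1 score (2·TP/(2·TP+FP+FN)):
  K: TP=2, FP=4+0=4, FN=5+3=8 → 4/16 = 0.2500
  G: TP=3, FP=5+3=8, FN=4+1=5 → 6/19 = 0.3158
  B: TP=4, FP=3+1=4, FN=0+3=3 → 8/15 = 0.5333
Weighted-F1 score = Σ (supportᵢ/N)·F1 scoreᵢ with N=25: (10/25)·0.2500 + (8/25)·0.3158 + (7/25)·0.5333 = 0.350

0.350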